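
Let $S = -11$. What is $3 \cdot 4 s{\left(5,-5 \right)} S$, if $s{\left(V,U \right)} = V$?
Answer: $-660$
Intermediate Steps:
$3 \cdot 4 s{\left(5,-5 \right)} S = 3 \cdot 4 \cdot 5 \left(-11\right) = 12 \cdot 5 \left(-11\right) = 60 \left(-11\right) = -660$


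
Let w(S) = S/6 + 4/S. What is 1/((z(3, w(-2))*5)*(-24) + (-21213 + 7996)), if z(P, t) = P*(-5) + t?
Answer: -1/11137 ≈ -8.9791e-5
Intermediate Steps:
w(S) = 4/S + S/6 (w(S) = S*(⅙) + 4/S = S/6 + 4/S = 4/S + S/6)
z(P, t) = t - 5*P (z(P, t) = -5*P + t = t - 5*P)
1/((z(3, w(-2))*5)*(-24) + (-21213 + 7996)) = 1/((((4/(-2) + (⅙)*(-2)) - 5*3)*5)*(-24) + (-21213 + 7996)) = 1/((((4*(-½) - ⅓) - 15)*5)*(-24) - 13217) = 1/((((-2 - ⅓) - 15)*5)*(-24) - 13217) = 1/(((-7/3 - 15)*5)*(-24) - 13217) = 1/(-52/3*5*(-24) - 13217) = 1/(-260/3*(-24) - 13217) = 1/(2080 - 13217) = 1/(-11137) = -1/11137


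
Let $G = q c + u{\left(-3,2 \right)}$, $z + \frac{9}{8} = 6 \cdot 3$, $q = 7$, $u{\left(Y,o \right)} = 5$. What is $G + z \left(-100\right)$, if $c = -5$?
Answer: $- \frac{3435}{2} \approx -1717.5$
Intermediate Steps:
$z = \frac{135}{8}$ ($z = - \frac{9}{8} + 6 \cdot 3 = - \frac{9}{8} + 18 = \frac{135}{8} \approx 16.875$)
$G = -30$ ($G = 7 \left(-5\right) + 5 = -35 + 5 = -30$)
$G + z \left(-100\right) = -30 + \frac{135}{8} \left(-100\right) = -30 - \frac{3375}{2} = - \frac{3435}{2}$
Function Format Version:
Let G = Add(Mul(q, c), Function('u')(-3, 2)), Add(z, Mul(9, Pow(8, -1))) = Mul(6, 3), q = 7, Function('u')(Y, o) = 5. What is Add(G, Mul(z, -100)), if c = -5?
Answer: Rational(-3435, 2) ≈ -1717.5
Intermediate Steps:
z = Rational(135, 8) (z = Add(Rational(-9, 8), Mul(6, 3)) = Add(Rational(-9, 8), 18) = Rational(135, 8) ≈ 16.875)
G = -30 (G = Add(Mul(7, -5), 5) = Add(-35, 5) = -30)
Add(G, Mul(z, -100)) = Add(-30, Mul(Rational(135, 8), -100)) = Add(-30, Rational(-3375, 2)) = Rational(-3435, 2)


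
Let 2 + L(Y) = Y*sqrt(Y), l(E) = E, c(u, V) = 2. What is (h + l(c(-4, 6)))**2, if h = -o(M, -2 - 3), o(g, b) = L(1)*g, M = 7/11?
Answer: 841/121 ≈ 6.9504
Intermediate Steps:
L(Y) = -2 + Y**(3/2) (L(Y) = -2 + Y*sqrt(Y) = -2 + Y**(3/2))
M = 7/11 (M = 7*(1/11) = 7/11 ≈ 0.63636)
o(g, b) = -g (o(g, b) = (-2 + 1**(3/2))*g = (-2 + 1)*g = -g)
h = 7/11 (h = -(-1)*7/11 = -1*(-7/11) = 7/11 ≈ 0.63636)
(h + l(c(-4, 6)))**2 = (7/11 + 2)**2 = (29/11)**2 = 841/121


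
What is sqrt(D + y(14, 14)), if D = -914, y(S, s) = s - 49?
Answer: I*sqrt(949) ≈ 30.806*I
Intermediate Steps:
y(S, s) = -49 + s
sqrt(D + y(14, 14)) = sqrt(-914 + (-49 + 14)) = sqrt(-914 - 35) = sqrt(-949) = I*sqrt(949)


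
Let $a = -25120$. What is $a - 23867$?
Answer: $-48987$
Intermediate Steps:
$a - 23867 = -25120 - 23867 = -48987$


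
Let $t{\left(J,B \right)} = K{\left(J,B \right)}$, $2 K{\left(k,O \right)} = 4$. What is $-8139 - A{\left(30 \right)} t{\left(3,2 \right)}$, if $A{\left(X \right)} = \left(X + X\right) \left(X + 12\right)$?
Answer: $-13179$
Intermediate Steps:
$K{\left(k,O \right)} = 2$ ($K{\left(k,O \right)} = \frac{1}{2} \cdot 4 = 2$)
$A{\left(X \right)} = 2 X \left(12 + X\right)$
$t{\left(J,B \right)} = 2$
$-8139 - A{\left(30 \right)} t{\left(3,2 \right)} = -8139 - 2 \cdot 30 \left(12 + 30\right) 2 = -8139 - 2 \cdot 30 \cdot 42 \cdot 2 = -8139 - 2520 \cdot 2 = -8139 - 5040 = -13179$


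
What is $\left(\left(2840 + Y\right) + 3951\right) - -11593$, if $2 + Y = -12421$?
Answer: $5961$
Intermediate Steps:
$Y = -12423$ ($Y = -2 - 12421 = -12423$)
$\left(\left(2840 + Y\right) + 3951\right) - -11593 = \left(\left(2840 - 12423\right) + 3951\right) - -11593 = \left(-9583 + 3951\right) + \left(-4947 + 16540\right) = -5632 + 11593 = 5961$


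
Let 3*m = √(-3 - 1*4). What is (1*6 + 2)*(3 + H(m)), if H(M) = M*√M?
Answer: 24 + 8*√3*7^(¾)*I^(3/2)/9 ≈ 19.315 + 4.6851*I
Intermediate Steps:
m = I*√7/3 (m = √(-3 - 1*4)/3 = √(-3 - 4)/3 = √(-7)/3 = (I*√7)/3 = I*√7/3 ≈ 0.88192*I)
H(M) = M^(3/2)
(1*6 + 2)*(3 + H(m)) = (1*6 + 2)*(3 + (I*√7/3)^(3/2)) = (6 + 2)*(3 + √3*7^(¾)*I^(3/2)/9) = 8*(3 + √3*7^(¾)*I^(3/2)/9) = 24 + 8*√3*7^(¾)*I^(3/2)/9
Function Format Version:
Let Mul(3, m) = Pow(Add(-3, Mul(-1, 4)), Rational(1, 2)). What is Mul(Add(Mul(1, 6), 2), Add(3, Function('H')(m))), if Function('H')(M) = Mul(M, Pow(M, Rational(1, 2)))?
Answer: Add(24, Mul(Rational(8, 9), Pow(3, Rational(1, 2)), Pow(7, Rational(3, 4)), Pow(I, Rational(3, 2)))) ≈ Add(19.315, Mul(4.6851, I))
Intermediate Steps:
m = Mul(Rational(1, 3), I, Pow(7, Rational(1, 2))) (m = Mul(Rational(1, 3), Pow(Add(-3, Mul(-1, 4)), Rational(1, 2))) = Mul(Rational(1, 3), Pow(Add(-3, -4), Rational(1, 2))) = Mul(Rational(1, 3), Pow(-7, Rational(1, 2))) = Mul(Rational(1, 3), Mul(I, Pow(7, Rational(1, 2)))) = Mul(Rational(1, 3), I, Pow(7, Rational(1, 2))) ≈ Mul(0.88192, I))
Function('H')(M) = Pow(M, Rational(3, 2))
Mul(Add(Mul(1, 6), 2), Add(3, Function('H')(m))) = Mul(Add(Mul(1, 6), 2), Add(3, Pow(Mul(Rational(1, 3), I, Pow(7, Rational(1, 2))), Rational(3, 2)))) = Mul(Add(6, 2), Add(3, Mul(Rational(1, 9), Pow(3, Rational(1, 2)), Pow(7, Rational(3, 4)), Pow(I, Rational(3, 2))))) = Mul(8, Add(3, Mul(Rational(1, 9), Pow(3, Rational(1, 2)), Pow(7, Rational(3, 4)), Pow(I, Rational(3, 2))))) = Add(24, Mul(Rational(8, 9), Pow(3, Rational(1, 2)), Pow(7, Rational(3, 4)), Pow(I, Rational(3, 2))))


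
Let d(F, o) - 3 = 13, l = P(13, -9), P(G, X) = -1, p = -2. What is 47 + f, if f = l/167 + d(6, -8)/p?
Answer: 6512/167 ≈ 38.994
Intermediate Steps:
l = -1
d(F, o) = 16 (d(F, o) = 3 + 13 = 16)
f = -1337/167 (f = -1/167 + 16/(-2) = -1*1/167 + 16*(-1/2) = -1/167 - 8 = -1337/167 ≈ -8.0060)
47 + f = 47 - 1337/167 = 6512/167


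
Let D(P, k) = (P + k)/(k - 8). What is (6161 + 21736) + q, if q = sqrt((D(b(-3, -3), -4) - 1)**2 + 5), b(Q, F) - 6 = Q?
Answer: 334793/12 ≈ 27899.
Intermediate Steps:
b(Q, F) = 6 + Q
D(P, k) = (P + k)/(-8 + k)
q = 29/12 (q = sqrt((((6 - 3) - 4)/(-8 - 4) - 1)**2 + 5) = sqrt(((3 - 4)/(-12) - 1)**2 + 5) = sqrt((-1/12*(-1) - 1)**2 + 5) = sqrt((1/12 - 1)**2 + 5) = sqrt((-11/12)**2 + 5) = sqrt(121/144 + 5) = sqrt(841/144) = 29/12 ≈ 2.4167)
(6161 + 21736) + q = (6161 + 21736) + 29/12 = 27897 + 29/12 = 334793/12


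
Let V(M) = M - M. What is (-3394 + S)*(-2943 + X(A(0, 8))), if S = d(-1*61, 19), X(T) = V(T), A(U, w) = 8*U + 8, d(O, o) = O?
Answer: 10168065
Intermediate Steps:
A(U, w) = 8 + 8*U
V(M) = 0
X(T) = 0
S = -61 (S = -1*61 = -61)
(-3394 + S)*(-2943 + X(A(0, 8))) = (-3394 - 61)*(-2943 + 0) = -3455*(-2943) = 10168065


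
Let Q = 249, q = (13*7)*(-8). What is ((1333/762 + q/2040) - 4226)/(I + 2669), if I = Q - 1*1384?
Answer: -273627829/99357180 ≈ -2.7540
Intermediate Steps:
q = -728 (q = 91*(-8) = -728)
I = -1135 (I = 249 - 1*1384 = 249 - 1384 = -1135)
((1333/762 + q/2040) - 4226)/(I + 2669) = ((1333/762 - 728/2040) - 4226)/(-1135 + 2669) = ((1333*(1/762) - 728*1/2040) - 4226)/1534 = ((1333/762 - 91/255) - 4226)*(1/1534) = (90191/64770 - 4226)*(1/1534) = -273627829/64770*1/1534 = -273627829/99357180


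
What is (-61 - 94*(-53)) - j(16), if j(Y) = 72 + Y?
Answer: 4833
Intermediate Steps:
(-61 - 94*(-53)) - j(16) = (-61 - 94*(-53)) - (72 + 16) = (-61 + 4982) - 1*88 = 4921 - 88 = 4833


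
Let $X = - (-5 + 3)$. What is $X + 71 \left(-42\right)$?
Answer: $-2980$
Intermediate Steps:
$X = 2$ ($X = \left(-1\right) \left(-2\right) = 2$)
$X + 71 \left(-42\right) = 2 + 71 \left(-42\right) = 2 - 2982 = -2980$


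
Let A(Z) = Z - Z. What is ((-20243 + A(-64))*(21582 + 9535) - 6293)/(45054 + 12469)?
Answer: -629907724/57523 ≈ -10951.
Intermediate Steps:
A(Z) = 0
((-20243 + A(-64))*(21582 + 9535) - 6293)/(45054 + 12469) = ((-20243 + 0)*(21582 + 9535) - 6293)/(45054 + 12469) = (-20243*31117 - 6293)/57523 = (-629901431 - 6293)*(1/57523) = -629907724*1/57523 = -629907724/57523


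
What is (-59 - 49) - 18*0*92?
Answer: -108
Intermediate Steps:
(-59 - 49) - 18*0*92 = -108 + 0*92 = -108 + 0 = -108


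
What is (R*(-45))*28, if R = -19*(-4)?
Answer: -95760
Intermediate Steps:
R = 76
(R*(-45))*28 = (76*(-45))*28 = -3420*28 = -95760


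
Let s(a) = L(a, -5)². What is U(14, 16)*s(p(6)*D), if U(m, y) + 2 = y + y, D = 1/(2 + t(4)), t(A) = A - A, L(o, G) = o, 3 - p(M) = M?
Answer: 135/2 ≈ 67.500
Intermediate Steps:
p(M) = 3 - M
t(A) = 0
D = ½ (D = 1/(2 + 0) = 1/2 = ½ ≈ 0.50000)
U(m, y) = -2 + 2*y (U(m, y) = -2 + (y + y) = -2 + 2*y)
s(a) = a²
U(14, 16)*s(p(6)*D) = (-2 + 2*16)*((3 - 1*6)*(½))² = (-2 + 32)*((3 - 6)*(½))² = 30*(-3*½)² = 30*(-3/2)² = 30*(9/4) = 135/2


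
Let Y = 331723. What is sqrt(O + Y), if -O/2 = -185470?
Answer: sqrt(702663) ≈ 838.25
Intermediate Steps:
O = 370940 (O = -2*(-185470) = 370940)
sqrt(O + Y) = sqrt(370940 + 331723) = sqrt(702663)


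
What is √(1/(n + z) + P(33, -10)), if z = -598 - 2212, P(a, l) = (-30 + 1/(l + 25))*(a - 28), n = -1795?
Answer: 88*I*√409845/4605 ≈ 12.234*I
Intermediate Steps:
P(a, l) = (-30 + 1/(25 + l))*(-28 + a)
z = -2810
√(1/(n + z) + P(33, -10)) = √(1/(-1795 - 2810) + (20972 - 749*33 + 840*(-10) - 30*33*(-10))/(25 - 10)) = √(1/(-4605) + (20972 - 24717 - 8400 + 9900)/15) = √(-1/4605 + (1/15)*(-2245)) = √(-1/4605 - 449/3) = √(-689216/4605) = 88*I*√409845/4605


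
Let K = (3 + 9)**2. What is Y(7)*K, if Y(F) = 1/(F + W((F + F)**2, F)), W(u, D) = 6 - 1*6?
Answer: 144/7 ≈ 20.571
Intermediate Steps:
W(u, D) = 0 (W(u, D) = 6 - 6 = 0)
Y(F) = 1/F (Y(F) = 1/(F + 0) = 1/F)
K = 144 (K = 12**2 = 144)
Y(7)*K = 144/7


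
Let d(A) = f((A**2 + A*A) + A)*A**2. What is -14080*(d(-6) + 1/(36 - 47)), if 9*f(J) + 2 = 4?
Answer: -111360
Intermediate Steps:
f(J) = 2/9 (f(J) = -2/9 + (1/9)*4 = -2/9 + 4/9 = 2/9)
d(A) = 2*A**2/9
-14080*(d(-6) + 1/(36 - 47)) = -14080*((2/9)*(-6)**2 + 1/(36 - 47)) = -14080*((2/9)*36 + 1/(-11)) = -14080*(8 - 1/11) = -14080*87/11 = -111360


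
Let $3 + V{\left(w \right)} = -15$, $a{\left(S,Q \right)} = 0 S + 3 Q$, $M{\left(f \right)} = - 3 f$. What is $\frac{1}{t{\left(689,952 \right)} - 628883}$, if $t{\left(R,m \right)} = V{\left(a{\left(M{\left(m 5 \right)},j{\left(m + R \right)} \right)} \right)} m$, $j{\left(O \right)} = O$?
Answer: $- \frac{1}{646019} \approx -1.5479 \cdot 10^{-6}$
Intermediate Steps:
$a{\left(S,Q \right)} = 3 Q$ ($a{\left(S,Q \right)} = 0 + 3 Q = 3 Q$)
$V{\left(w \right)} = -18$ ($V{\left(w \right)} = -3 - 15 = -18$)
$t{\left(R,m \right)} = - 18 m$
$\frac{1}{t{\left(689,952 \right)} - 628883} = \frac{1}{\left(-18\right) 952 - 628883} = \frac{1}{-17136 - 628883} = \frac{1}{-646019} = - \frac{1}{646019}$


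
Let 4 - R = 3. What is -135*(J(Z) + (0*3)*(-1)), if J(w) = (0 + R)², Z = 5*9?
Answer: -135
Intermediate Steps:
R = 1 (R = 4 - 1*3 = 4 - 3 = 1)
Z = 45
J(w) = 1 (J(w) = (0 + 1)² = 1² = 1)
-135*(J(Z) + (0*3)*(-1)) = -135*(1 + (0*3)*(-1)) = -135*(1 + 0*(-1)) = -135*(1 + 0) = -135*1 = -135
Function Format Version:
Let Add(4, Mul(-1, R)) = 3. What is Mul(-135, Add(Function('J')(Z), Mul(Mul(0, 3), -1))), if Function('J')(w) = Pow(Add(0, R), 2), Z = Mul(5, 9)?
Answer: -135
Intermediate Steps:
R = 1 (R = Add(4, Mul(-1, 3)) = Add(4, -3) = 1)
Z = 45
Function('J')(w) = 1 (Function('J')(w) = Pow(Add(0, 1), 2) = Pow(1, 2) = 1)
Mul(-135, Add(Function('J')(Z), Mul(Mul(0, 3), -1))) = Mul(-135, Add(1, Mul(Mul(0, 3), -1))) = Mul(-135, Add(1, Mul(0, -1))) = Mul(-135, Add(1, 0)) = Mul(-135, 1) = -135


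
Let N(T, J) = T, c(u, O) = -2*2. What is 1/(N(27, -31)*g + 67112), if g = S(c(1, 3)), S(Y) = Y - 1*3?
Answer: 1/66923 ≈ 1.4943e-5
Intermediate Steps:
c(u, O) = -4
S(Y) = -3 + Y (S(Y) = Y - 3 = -3 + Y)
g = -7 (g = -3 - 4 = -7)
1/(N(27, -31)*g + 67112) = 1/(27*(-7) + 67112) = 1/(-189 + 67112) = 1/66923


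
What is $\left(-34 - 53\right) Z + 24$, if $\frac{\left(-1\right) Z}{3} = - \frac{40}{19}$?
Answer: $- \frac{9984}{19} \approx -525.47$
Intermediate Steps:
$Z = \frac{120}{19}$ ($Z = - 3 \left(- \frac{40}{19}\right) = - 3 \left(\left(-40\right) \frac{1}{19}\right) = \left(-3\right) \left(- \frac{40}{19}\right) = \frac{120}{19} \approx 6.3158$)
$\left(-34 - 53\right) Z + 24 = \left(-34 - 53\right) \frac{120}{19} + 24 = \left(-87\right) \frac{120}{19} + 24 = - \frac{10440}{19} + 24 = - \frac{9984}{19}$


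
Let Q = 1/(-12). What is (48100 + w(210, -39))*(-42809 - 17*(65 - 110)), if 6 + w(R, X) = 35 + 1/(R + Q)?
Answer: -5097286872372/2519 ≈ -2.0235e+9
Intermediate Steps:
Q = -1/12 ≈ -0.083333
w(R, X) = 29 + 1/(-1/12 + R) (w(R, X) = -6 + (35 + 1/(R - 1/12)) = -6 + (35 + 1/(-1/12 + R)) = 29 + 1/(-1/12 + R))
(48100 + w(210, -39))*(-42809 - 17*(65 - 110)) = (48100 + (-17 + 348*210)/(-1 + 12*210))*(-42809 - 17*(65 - 110)) = (48100 + (-17 + 73080)/(-1 + 2520))*(-42809 - 17*(-45)) = (48100 + 73063/2519)*(-42809 + 765) = (48100 + (1/2519)*73063)*(-42044) = (48100 + 73063/2519)*(-42044) = (121236963/2519)*(-42044) = -5097286872372/2519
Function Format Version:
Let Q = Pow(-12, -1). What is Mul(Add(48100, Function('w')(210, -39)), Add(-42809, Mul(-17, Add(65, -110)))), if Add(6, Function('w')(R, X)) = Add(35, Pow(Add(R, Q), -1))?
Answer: Rational(-5097286872372, 2519) ≈ -2.0235e+9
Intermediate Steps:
Q = Rational(-1, 12) ≈ -0.083333
Function('w')(R, X) = Add(29, Pow(Add(Rational(-1, 12), R), -1)) (Function('w')(R, X) = Add(-6, Add(35, Pow(Add(R, Rational(-1, 12)), -1))) = Add(-6, Add(35, Pow(Add(Rational(-1, 12), R), -1))) = Add(29, Pow(Add(Rational(-1, 12), R), -1)))
Mul(Add(48100, Function('w')(210, -39)), Add(-42809, Mul(-17, Add(65, -110)))) = Mul(Add(48100, Mul(Pow(Add(-1, Mul(12, 210)), -1), Add(-17, Mul(348, 210)))), Add(-42809, Mul(-17, Add(65, -110)))) = Mul(Add(48100, Mul(Pow(Add(-1, 2520), -1), Add(-17, 73080))), Add(-42809, Mul(-17, -45))) = Mul(Add(48100, Mul(Pow(2519, -1), 73063)), Add(-42809, 765)) = Mul(Add(48100, Mul(Rational(1, 2519), 73063)), -42044) = Mul(Add(48100, Rational(73063, 2519)), -42044) = Mul(Rational(121236963, 2519), -42044) = Rational(-5097286872372, 2519)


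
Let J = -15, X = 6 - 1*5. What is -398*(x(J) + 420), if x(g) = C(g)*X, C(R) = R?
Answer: -161190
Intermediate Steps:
X = 1 (X = 6 - 5 = 1)
x(g) = g (x(g) = g*1 = g)
-398*(x(J) + 420) = -398*(-15 + 420) = -398*405 = -161190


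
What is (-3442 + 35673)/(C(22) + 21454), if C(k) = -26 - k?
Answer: 32231/21406 ≈ 1.5057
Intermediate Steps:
(-3442 + 35673)/(C(22) + 21454) = (-3442 + 35673)/((-26 - 1*22) + 21454) = 32231/((-26 - 22) + 21454) = 32231/(-48 + 21454) = 32231/21406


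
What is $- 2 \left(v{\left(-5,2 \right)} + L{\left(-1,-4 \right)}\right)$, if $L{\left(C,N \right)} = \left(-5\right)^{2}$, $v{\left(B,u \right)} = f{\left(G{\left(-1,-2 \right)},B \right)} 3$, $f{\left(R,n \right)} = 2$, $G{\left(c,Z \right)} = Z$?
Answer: $-62$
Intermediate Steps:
$v{\left(B,u \right)} = 6$ ($v{\left(B,u \right)} = 2 \cdot 3 = 6$)
$L{\left(C,N \right)} = 25$
$- 2 \left(v{\left(-5,2 \right)} + L{\left(-1,-4 \right)}\right) = - 2 \left(6 + 25\right) = \left(-2\right) 31 = -62$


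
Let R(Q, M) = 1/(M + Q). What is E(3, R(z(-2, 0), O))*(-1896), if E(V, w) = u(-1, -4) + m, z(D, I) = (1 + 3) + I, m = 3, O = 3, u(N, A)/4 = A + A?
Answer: 54984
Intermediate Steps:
u(N, A) = 8*A (u(N, A) = 4*(A + A) = 4*(2*A) = 8*A)
z(D, I) = 4 + I
E(V, w) = -29 (E(V, w) = 8*(-4) + 3 = -32 + 3 = -29)
E(3, R(z(-2, 0), O))*(-1896) = -29*(-1896) = 54984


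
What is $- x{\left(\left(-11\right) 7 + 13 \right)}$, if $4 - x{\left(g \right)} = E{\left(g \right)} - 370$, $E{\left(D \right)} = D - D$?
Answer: $-374$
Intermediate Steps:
$E{\left(D \right)} = 0$
$x{\left(g \right)} = 374$ ($x{\left(g \right)} = 4 - \left(0 - 370\right) = 4 - -370 = 4 + 370 = 374$)
$- x{\left(\left(-11\right) 7 + 13 \right)} = \left(-1\right) 374 = -374$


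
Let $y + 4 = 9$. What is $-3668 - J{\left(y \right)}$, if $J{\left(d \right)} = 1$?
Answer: $-3669$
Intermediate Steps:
$y = 5$ ($y = -4 + 9 = 5$)
$-3668 - J{\left(y \right)} = -3668 - 1 = -3669$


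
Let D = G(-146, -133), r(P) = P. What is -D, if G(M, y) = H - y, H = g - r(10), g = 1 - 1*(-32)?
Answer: -156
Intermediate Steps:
g = 33 (g = 1 + 32 = 33)
H = 23 (H = 33 - 1*10 = 33 - 10 = 23)
G(M, y) = 23 - y
D = 156 (D = 23 - 1*(-133) = 23 + 133 = 156)
-D = -1*156 = -156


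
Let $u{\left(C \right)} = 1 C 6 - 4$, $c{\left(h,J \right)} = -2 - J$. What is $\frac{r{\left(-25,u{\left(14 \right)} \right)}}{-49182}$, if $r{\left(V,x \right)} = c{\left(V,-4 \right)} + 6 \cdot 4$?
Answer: $- \frac{13}{24591} \approx -0.00052865$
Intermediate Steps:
$u{\left(C \right)} = -4 + 6 C$ ($u{\left(C \right)} = 1 \cdot 6 C - 4 = 6 C - 4 = -4 + 6 C$)
$r{\left(V,x \right)} = 26$ ($r{\left(V,x \right)} = \left(-2 - -4\right) + 6 \cdot 4 = \left(-2 + 4\right) + 24 = 2 + 24 = 26$)
$\frac{r{\left(-25,u{\left(14 \right)} \right)}}{-49182} = \frac{26}{-49182} = 26 \left(- \frac{1}{49182}\right) = - \frac{13}{24591}$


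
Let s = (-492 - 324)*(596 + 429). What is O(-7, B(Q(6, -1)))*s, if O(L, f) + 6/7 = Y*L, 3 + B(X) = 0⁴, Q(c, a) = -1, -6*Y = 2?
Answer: -8642800/7 ≈ -1.2347e+6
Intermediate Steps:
Y = -⅓ (Y = -⅙*2 = -⅓ ≈ -0.33333)
B(X) = -3 (B(X) = -3 + 0⁴ = -3 + 0 = -3)
s = -836400 (s = -816*1025 = -836400)
O(L, f) = -6/7 - L/3
O(-7, B(Q(6, -1)))*s = (-6/7 - ⅓*(-7))*(-836400) = (-6/7 + 7/3)*(-836400) = (31/21)*(-836400) = -8642800/7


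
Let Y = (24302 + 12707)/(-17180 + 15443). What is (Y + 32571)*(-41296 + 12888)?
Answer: -1606154741744/1737 ≈ -9.2467e+8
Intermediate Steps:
Y = -37009/1737 (Y = 37009/(-1737) = 37009*(-1/1737) = -37009/1737 ≈ -21.306)
(Y + 32571)*(-41296 + 12888) = (-37009/1737 + 32571)*(-41296 + 12888) = (56538818/1737)*(-28408) = -1606154741744/1737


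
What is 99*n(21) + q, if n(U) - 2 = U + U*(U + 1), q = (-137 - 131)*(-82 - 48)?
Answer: 82855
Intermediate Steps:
q = 34840 (q = -268*(-130) = 34840)
n(U) = 2 + U + U*(1 + U) (n(U) = 2 + (U + U*(U + 1)) = 2 + (U + U*(1 + U)) = 2 + U + U*(1 + U))
99*n(21) + q = 99*(2 + 21**2 + 2*21) + 34840 = 99*(2 + 441 + 42) + 34840 = 99*485 + 34840 = 48015 + 34840 = 82855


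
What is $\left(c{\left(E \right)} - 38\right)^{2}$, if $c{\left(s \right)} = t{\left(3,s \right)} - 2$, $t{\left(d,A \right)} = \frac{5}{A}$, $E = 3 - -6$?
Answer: $\frac{126025}{81} \approx 1555.9$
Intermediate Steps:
$E = 9$ ($E = 3 + 6 = 9$)
$c{\left(s \right)} = -2 + \frac{5}{s}$ ($c{\left(s \right)} = \frac{5}{s} - 2 = -2 + \frac{5}{s}$)
$\left(c{\left(E \right)} - 38\right)^{2} = \left(\left(-2 + \frac{5}{9}\right) - 38\right)^{2} = \left(- \frac{13}{9} - 38\right)^{2} = \left(- \frac{355}{9}\right)^{2} = \frac{126025}{81}$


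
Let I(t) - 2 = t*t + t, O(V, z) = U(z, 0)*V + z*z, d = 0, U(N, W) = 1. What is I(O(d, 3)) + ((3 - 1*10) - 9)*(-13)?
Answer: 300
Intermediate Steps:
O(V, z) = V + z² (O(V, z) = 1*V + z*z = V + z²)
I(t) = 2 + t + t² (I(t) = 2 + (t*t + t) = 2 + (t² + t) = 2 + (t + t²) = 2 + t + t²)
I(O(d, 3)) + ((3 - 1*10) - 9)*(-13) = (2 + (0 + 3²) + (0 + 3²)²) + ((3 - 1*10) - 9)*(-13) = (2 + (0 + 9) + (0 + 9)²) + ((3 - 10) - 9)*(-13) = (2 + 9 + 9²) + (-7 - 9)*(-13) = (2 + 9 + 81) - 16*(-13) = 92 + 208 = 300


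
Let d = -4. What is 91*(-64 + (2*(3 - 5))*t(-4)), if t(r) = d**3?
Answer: 17472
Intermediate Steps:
t(r) = -64 (t(r) = (-4)**3 = -64)
91*(-64 + (2*(3 - 5))*t(-4)) = 91*(-64 + (2*(3 - 5))*(-64)) = 91*(-64 + (2*(-2))*(-64)) = 91*(-64 - 4*(-64)) = 91*(-64 + 256) = 91*192 = 17472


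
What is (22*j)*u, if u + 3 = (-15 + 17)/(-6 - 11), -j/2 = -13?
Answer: -30316/17 ≈ -1783.3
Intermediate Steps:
j = 26 (j = -2*(-13) = 26)
u = -53/17 (u = -3 + (-15 + 17)/(-6 - 11) = -3 + 2/(-17) = -3 + 2*(-1/17) = -3 - 2/17 = -53/17 ≈ -3.1176)
(22*j)*u = (22*26)*(-53/17) = 572*(-53/17) = -30316/17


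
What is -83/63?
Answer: -83/63 ≈ -1.3175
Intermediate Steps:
-83/63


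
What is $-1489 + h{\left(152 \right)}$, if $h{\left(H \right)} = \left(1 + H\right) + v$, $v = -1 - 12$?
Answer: $-1349$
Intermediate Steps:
$v = -13$
$h{\left(H \right)} = -12 + H$ ($h{\left(H \right)} = \left(1 + H\right) - 13 = -12 + H$)
$-1489 + h{\left(152 \right)} = -1489 + \left(-12 + 152\right) = -1489 + 140 = -1349$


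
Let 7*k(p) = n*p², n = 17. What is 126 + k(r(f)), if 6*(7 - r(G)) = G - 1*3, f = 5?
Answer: 14738/63 ≈ 233.94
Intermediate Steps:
r(G) = 15/2 - G/6 (r(G) = 7 - (G - 1*3)/6 = 7 - (G - 3)/6 = 7 - (-3 + G)/6 = 7 + (½ - G/6) = 15/2 - G/6)
k(p) = 17*p²/7 (k(p) = (17*p²)/7 = 17*p²/7)
126 + k(r(f)) = 126 + 17*(15/2 - ⅙*5)²/7 = 126 + 17*(15/2 - ⅚)²/7 = 126 + 17*(20/3)²/7 = 126 + (17/7)*(400/9) = 126 + 6800/63 = 14738/63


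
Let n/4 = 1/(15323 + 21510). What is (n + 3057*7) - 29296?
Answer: -290870197/36833 ≈ -7897.0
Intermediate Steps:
n = 4/36833 (n = 4/(15323 + 21510) = 4/36833 ≈ 0.00010860)
(n + 3057*7) - 29296 = (4/36833 + 3057*7) - 29296 = (4/36833 + 21399) - 29296 = 788189371/36833 - 29296 = -290870197/36833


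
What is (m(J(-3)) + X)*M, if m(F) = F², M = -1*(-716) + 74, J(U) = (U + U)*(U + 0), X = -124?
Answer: 158000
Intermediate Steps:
J(U) = 2*U² (J(U) = (2*U)*U = 2*U²)
M = 790 (M = 716 + 74 = 790)
(m(J(-3)) + X)*M = ((2*(-3)²)² - 124)*790 = ((2*9)² - 124)*790 = (18² - 124)*790 = (324 - 124)*790 = 200*790 = 158000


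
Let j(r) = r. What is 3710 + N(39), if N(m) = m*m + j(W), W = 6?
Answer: 5237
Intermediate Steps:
N(m) = 6 + m**2 (N(m) = m*m + 6 = m**2 + 6 = 6 + m**2)
3710 + N(39) = 3710 + (6 + 39**2) = 3710 + (6 + 1521) = 3710 + 1527 = 5237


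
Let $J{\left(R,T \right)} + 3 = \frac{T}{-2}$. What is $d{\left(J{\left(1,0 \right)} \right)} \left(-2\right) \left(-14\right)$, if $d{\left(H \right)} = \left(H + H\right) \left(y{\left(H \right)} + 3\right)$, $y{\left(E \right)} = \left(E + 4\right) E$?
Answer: $0$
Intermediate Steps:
$y{\left(E \right)} = E \left(4 + E\right)$ ($y{\left(E \right)} = \left(4 + E\right) E = E \left(4 + E\right)$)
$J{\left(R,T \right)} = -3 - \frac{T}{2}$ ($J{\left(R,T \right)} = -3 + \frac{T}{-2} = -3 + T \left(- \frac{1}{2}\right) = -3 - \frac{T}{2}$)
$d{\left(H \right)} = 2 H \left(3 + H \left(4 + H\right)\right)$ ($d{\left(H \right)} = \left(H + H\right) \left(H \left(4 + H\right) + 3\right) = 2 H \left(3 + H \left(4 + H\right)\right)$)
$d{\left(J{\left(1,0 \right)} \right)} \left(-2\right) \left(-14\right) = 2 \left(-3 - 0\right) \left(3 + \left(-3 - 0\right) \left(4 - 3\right)\right) \left(-2\right) \left(-14\right) = 2 \left(-3 + 0\right) \left(3 + \left(-3 + 0\right) \left(4 + \left(-3 + 0\right)\right)\right) \left(-2\right) \left(-14\right) = 2 \left(-3\right) \left(3 - 3 \left(4 - 3\right)\right) \left(-2\right) \left(-14\right) = 2 \left(-3\right) \left(3 - 3\right) \left(-2\right) \left(-14\right) = 2 \left(-3\right) 0 \left(-2\right) \left(-14\right) = 0 \left(-2\right) \left(-14\right) = 0 \left(-14\right) = 0$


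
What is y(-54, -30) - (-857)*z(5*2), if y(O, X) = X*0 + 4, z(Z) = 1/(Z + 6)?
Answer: 921/16 ≈ 57.563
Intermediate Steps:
z(Z) = 1/(6 + Z)
y(O, X) = 4 (y(O, X) = 0 + 4 = 4)
y(-54, -30) - (-857)*z(5*2) = 4 - (-857)/(6 + 5*2) = 4 - (-857)/(6 + 10) = 4 - (-857)/16 = 4 - 1*(-857/16) = 4 + 857/16 = 921/16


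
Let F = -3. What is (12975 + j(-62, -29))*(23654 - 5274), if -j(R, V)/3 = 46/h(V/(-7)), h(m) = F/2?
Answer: 240171460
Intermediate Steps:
h(m) = -3/2
j(R, V) = 92 (j(R, V) = -138/(-3/2) = -138*(-2)/3 = -3*(-92/3) = 92)
(12975 + j(-62, -29))*(23654 - 5274) = (12975 + 92)*(23654 - 5274) = 13067*18380 = 240171460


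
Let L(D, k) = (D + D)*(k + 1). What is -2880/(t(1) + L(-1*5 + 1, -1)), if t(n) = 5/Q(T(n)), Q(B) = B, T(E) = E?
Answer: -576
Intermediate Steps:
t(n) = 5/n
L(D, k) = 2*D*(1 + k) (L(D, k) = (2*D)*(1 + k) = 2*D*(1 + k))
-2880/(t(1) + L(-1*5 + 1, -1)) = -2880/(5/1 + 2*(-1*5 + 1)*(1 - 1)) = -2880/(5*1 + 2*(-5 + 1)*0) = -2880/(5 + 2*(-4)*0) = -2880/(5 + 0) = -2880/5 = (1/5)*(-2880) = -576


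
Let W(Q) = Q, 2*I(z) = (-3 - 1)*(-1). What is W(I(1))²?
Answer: 4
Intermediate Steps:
I(z) = 2 (I(z) = ((-3 - 1)*(-1))/2 = (-4*(-1))/2 = (½)*4 = 2)
W(I(1))² = 2² = 4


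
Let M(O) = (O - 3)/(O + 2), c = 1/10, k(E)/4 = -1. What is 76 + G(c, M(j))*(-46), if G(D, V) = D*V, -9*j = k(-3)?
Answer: 8889/110 ≈ 80.809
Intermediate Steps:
k(E) = -4 (k(E) = 4*(-1) = -4)
c = ⅒ ≈ 0.10000
j = 4/9 (j = -⅑*(-4) = 4/9 ≈ 0.44444)
M(O) = (-3 + O)/(2 + O)
76 + G(c, M(j))*(-46) = 76 + (((-3 + 4/9)/(2 + 4/9))/10)*(-46) = 76 + ((-23/9/(22/9))/10)*(-46) = 76 + (((9/22)*(-23/9))/10)*(-46) = 76 + ((⅒)*(-23/22))*(-46) = 76 - 23/220*(-46) = 76 + 529/110 = 8889/110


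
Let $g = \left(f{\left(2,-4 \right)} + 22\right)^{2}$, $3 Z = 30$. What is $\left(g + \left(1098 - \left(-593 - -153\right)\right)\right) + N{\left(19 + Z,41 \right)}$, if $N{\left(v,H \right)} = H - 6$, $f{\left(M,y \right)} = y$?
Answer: $1897$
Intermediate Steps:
$Z = 10$ ($Z = \frac{1}{3} \cdot 30 = 10$)
$N{\left(v,H \right)} = -6 + H$ ($N{\left(v,H \right)} = H - 6 = -6 + H$)
$g = 324$ ($g = \left(-4 + 22\right)^{2} = 18^{2} = 324$)
$\left(g + \left(1098 - \left(-593 - -153\right)\right)\right) + N{\left(19 + Z,41 \right)} = \left(324 + \left(1098 - \left(-593 - -153\right)\right)\right) + \left(-6 + 41\right) = \left(324 + \left(1098 - \left(-593 + 153\right)\right)\right) + 35 = \left(324 + \left(1098 - -440\right)\right) + 35 = \left(324 + \left(1098 + 440\right)\right) + 35 = \left(324 + 1538\right) + 35 = 1862 + 35 = 1897$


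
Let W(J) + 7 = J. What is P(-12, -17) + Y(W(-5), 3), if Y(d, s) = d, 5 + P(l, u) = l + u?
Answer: -46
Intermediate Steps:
W(J) = -7 + J
P(l, u) = -5 + l + u (P(l, u) = -5 + (l + u) = -5 + l + u)
P(-12, -17) + Y(W(-5), 3) = (-5 - 12 - 17) + (-7 - 5) = -34 - 12 = -46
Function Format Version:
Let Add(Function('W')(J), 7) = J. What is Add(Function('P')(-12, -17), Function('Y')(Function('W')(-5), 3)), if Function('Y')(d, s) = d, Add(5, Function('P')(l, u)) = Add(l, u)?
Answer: -46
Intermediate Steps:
Function('W')(J) = Add(-7, J)
Function('P')(l, u) = Add(-5, l, u) (Function('P')(l, u) = Add(-5, Add(l, u)) = Add(-5, l, u))
Add(Function('P')(-12, -17), Function('Y')(Function('W')(-5), 3)) = Add(Add(-5, -12, -17), Add(-7, -5)) = Add(-34, -12) = -46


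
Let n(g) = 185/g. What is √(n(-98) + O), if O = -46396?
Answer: I*√9093986/14 ≈ 215.4*I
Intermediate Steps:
√(n(-98) + O) = √(185/(-98) - 46396) = √(185*(-1/98) - 46396) = √(-185/98 - 46396) = √(-4546993/98) = I*√9093986/14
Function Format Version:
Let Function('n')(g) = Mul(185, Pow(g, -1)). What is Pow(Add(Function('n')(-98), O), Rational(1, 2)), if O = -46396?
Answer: Mul(Rational(1, 14), I, Pow(9093986, Rational(1, 2))) ≈ Mul(215.40, I)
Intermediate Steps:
Pow(Add(Function('n')(-98), O), Rational(1, 2)) = Pow(Add(Mul(185, Pow(-98, -1)), -46396), Rational(1, 2)) = Pow(Add(Mul(185, Rational(-1, 98)), -46396), Rational(1, 2)) = Pow(Add(Rational(-185, 98), -46396), Rational(1, 2)) = Pow(Rational(-4546993, 98), Rational(1, 2)) = Mul(Rational(1, 14), I, Pow(9093986, Rational(1, 2)))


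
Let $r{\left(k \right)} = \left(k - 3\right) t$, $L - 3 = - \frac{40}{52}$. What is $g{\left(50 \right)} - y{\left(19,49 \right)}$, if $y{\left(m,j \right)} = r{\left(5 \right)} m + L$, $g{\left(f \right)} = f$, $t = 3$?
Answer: $- \frac{861}{13} \approx -66.231$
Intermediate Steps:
$L = \frac{29}{13}$ ($L = 3 - \frac{40}{52} = 3 - \frac{10}{13} = \frac{29}{13} \approx 2.2308$)
$r{\left(k \right)} = -9 + 3 k$ ($r{\left(k \right)} = \left(k - 3\right) 3 = \left(-3 + k\right) 3 = -9 + 3 k$)
$y{\left(m,j \right)} = \frac{29}{13} + 6 m$ ($y{\left(m,j \right)} = \left(-9 + 3 \cdot 5\right) m + \frac{29}{13} = \left(-9 + 15\right) m + \frac{29}{13} = 6 m + \frac{29}{13} = \frac{29}{13} + 6 m$)
$g{\left(50 \right)} - y{\left(19,49 \right)} = 50 - \left(\frac{29}{13} + 6 \cdot 19\right) = 50 - \left(\frac{29}{13} + 114\right) = 50 - \frac{1511}{13} = - \frac{861}{13}$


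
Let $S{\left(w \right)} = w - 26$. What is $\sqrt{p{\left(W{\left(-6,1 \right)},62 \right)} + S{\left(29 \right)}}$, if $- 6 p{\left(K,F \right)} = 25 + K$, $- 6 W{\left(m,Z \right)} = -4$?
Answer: $\frac{i \sqrt{46}}{6} \approx 1.1304 i$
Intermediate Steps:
$W{\left(m,Z \right)} = \frac{2}{3}$ ($W{\left(m,Z \right)} = \left(- \frac{1}{6}\right) \left(-4\right) = \frac{2}{3}$)
$p{\left(K,F \right)} = - \frac{25}{6} - \frac{K}{6}$ ($p{\left(K,F \right)} = - \frac{25 + K}{6} = - \frac{25}{6} - \frac{K}{6}$)
$S{\left(w \right)} = -26 + w$
$\sqrt{p{\left(W{\left(-6,1 \right)},62 \right)} + S{\left(29 \right)}} = \sqrt{\left(- \frac{25}{6} - \frac{1}{9}\right) + \left(-26 + 29\right)} = \sqrt{\left(- \frac{25}{6} - \frac{1}{9}\right) + 3} = \sqrt{- \frac{77}{18} + 3} = \sqrt{- \frac{23}{18}} = \frac{i \sqrt{46}}{6}$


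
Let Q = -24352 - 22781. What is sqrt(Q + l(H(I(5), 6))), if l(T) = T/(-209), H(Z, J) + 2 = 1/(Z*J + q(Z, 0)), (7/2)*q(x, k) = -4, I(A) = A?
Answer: I*sqrt(84007934684146)/42218 ≈ 217.1*I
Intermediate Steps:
q(x, k) = -8/7 (q(x, k) = (2/7)*(-4) = -8/7)
H(Z, J) = -2 + 1/(-8/7 + J*Z) (H(Z, J) = -2 + 1/(Z*J - 8/7) = -2 + 1/(J*Z - 8/7) = -2 + 1/(-8/7 + J*Z))
l(T) = -T/209 (l(T) = T*(-1/209) = -T/209)
Q = -47133
sqrt(Q + l(H(I(5), 6))) = sqrt(-47133 - (23 - 14*6*5)/(209*(-8 + 7*6*5))) = sqrt(-47133 - (23 - 420)/(209*(-8 + 210))) = sqrt(-47133 - (-397)/(209*202)) = sqrt(-47133 - (-397)/42218) = sqrt(-47133 - 1/209*(-397/202)) = sqrt(-47133 + 397/42218) = sqrt(-1989860597/42218) = I*sqrt(84007934684146)/42218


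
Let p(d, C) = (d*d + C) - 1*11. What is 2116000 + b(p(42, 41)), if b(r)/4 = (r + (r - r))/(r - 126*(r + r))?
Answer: 531115996/251 ≈ 2.1160e+6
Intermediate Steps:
p(d, C) = -11 + C + d² (p(d, C) = (d² + C) - 11 = (C + d²) - 11 = -11 + C + d²)
b(r) = -4/251 (b(r) = 4*((r + (r - r))/(r - 126*(r + r))) = 4*((r + 0)/(r - 252*r)) = 4*(r/(r - 252*r)) = 4*(r/((-251*r))) = 4*(r*(-1/(251*r))) = 4*(-1/251) = -4/251)
2116000 + b(p(42, 41)) = 2116000 - 4/251 = 531115996/251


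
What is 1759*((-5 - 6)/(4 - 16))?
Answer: 19349/12 ≈ 1612.4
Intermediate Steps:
1759*((-5 - 6)/(4 - 16)) = 1759*(-11/(-12)) = 1759*(-11*(-1/12)) = 1759*(11/12) = 19349/12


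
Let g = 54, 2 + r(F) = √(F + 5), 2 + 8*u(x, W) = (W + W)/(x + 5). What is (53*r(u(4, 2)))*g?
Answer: -5724 + 477*√173 ≈ 549.96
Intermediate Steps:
u(x, W) = -¼ + W/(4*(5 + x)) (u(x, W) = -¼ + ((W + W)/(x + 5))/8 = -¼ + ((2*W)/(5 + x))/8 = -¼ + (2*W/(5 + x))/8 = -¼ + W/(4*(5 + x)))
r(F) = -2 + √(5 + F) (r(F) = -2 + √(F + 5) = -2 + √(5 + F))
(53*r(u(4, 2)))*g = (53*(-2 + √(5 + (-5 + 2 - 1*4)/(4*(5 + 4)))))*54 = (53*(-2 + √(5 + (¼)*(-5 + 2 - 4)/9)))*54 = (53*(-2 + √(5 + (¼)*(⅑)*(-7))))*54 = (53*(-2 + √(5 - 7/36)))*54 = (53*(-2 + √(173/36)))*54 = (53*(-2 + √173/6))*54 = (-106 + 53*√173/6)*54 = -5724 + 477*√173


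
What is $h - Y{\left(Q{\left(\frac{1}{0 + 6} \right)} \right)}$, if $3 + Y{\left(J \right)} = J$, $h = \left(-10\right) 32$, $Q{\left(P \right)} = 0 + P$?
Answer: $- \frac{1903}{6} \approx -317.17$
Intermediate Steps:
$Q{\left(P \right)} = P$
$h = -320$
$Y{\left(J \right)} = -3 + J$
$h - Y{\left(Q{\left(\frac{1}{0 + 6} \right)} \right)} = -320 - \left(-3 + \frac{1}{0 + 6}\right) = -320 - \left(-3 + \frac{1}{6}\right) = -320 - - \frac{17}{6} = -320 + \frac{17}{6} = - \frac{1903}{6}$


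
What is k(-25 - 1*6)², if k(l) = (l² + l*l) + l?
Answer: 3575881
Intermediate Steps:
k(l) = l + 2*l² (k(l) = (l² + l²) + l = 2*l² + l = l + 2*l²)
k(-25 - 1*6)² = ((-25 - 1*6)*(1 + 2*(-25 - 1*6)))² = ((-25 - 6)*(1 + 2*(-25 - 6)))² = (-31*(1 + 2*(-31)))² = (-31*(1 - 62))² = (-31*(-61))² = 1891² = 3575881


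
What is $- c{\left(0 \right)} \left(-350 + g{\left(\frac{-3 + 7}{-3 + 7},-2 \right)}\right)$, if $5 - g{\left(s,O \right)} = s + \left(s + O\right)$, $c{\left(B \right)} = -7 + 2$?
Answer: $-1725$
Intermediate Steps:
$c{\left(B \right)} = -5$
$g{\left(s,O \right)} = 5 - O - 2 s$ ($g{\left(s,O \right)} = 5 - \left(s + \left(s + O\right)\right) = 5 - \left(s + \left(O + s\right)\right) = 5 - \left(O + 2 s\right) = 5 - O - 2 s$)
$- c{\left(0 \right)} \left(-350 + g{\left(\frac{-3 + 7}{-3 + 7},-2 \right)}\right) = \left(-1\right) \left(-5\right) \left(-350 - \left(-7 + \frac{2 \left(-3 + 7\right)}{-3 + 7}\right)\right) = 5 \left(-350 + \left(5 + 2 - 2 \cdot \frac{4}{4}\right)\right) = 5 \left(-350 + \left(5 + 2 - 2 \cdot 4 \cdot \frac{1}{4}\right)\right) = 5 \left(-350 + \left(5 + 2 - 2\right)\right) = 5 \left(-350 + 5\right) = 5 \left(-345\right) = -1725$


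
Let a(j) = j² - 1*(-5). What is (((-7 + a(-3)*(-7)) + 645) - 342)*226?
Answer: 44748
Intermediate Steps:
a(j) = 5 + j² (a(j) = j² + 5 = 5 + j²)
(((-7 + a(-3)*(-7)) + 645) - 342)*226 = (((-7 + (5 + (-3)²)*(-7)) + 645) - 342)*226 = (((-7 + (5 + 9)*(-7)) + 645) - 342)*226 = (((-7 + 14*(-7)) + 645) - 342)*226 = (((-7 - 98) + 645) - 342)*226 = ((-105 + 645) - 342)*226 = (540 - 342)*226 = 198*226 = 44748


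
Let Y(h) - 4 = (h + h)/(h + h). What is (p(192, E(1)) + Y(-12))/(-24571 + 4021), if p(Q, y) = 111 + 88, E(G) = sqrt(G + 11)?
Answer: -34/3425 ≈ -0.0099270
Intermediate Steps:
Y(h) = 5 (Y(h) = 4 + (h + h)/(h + h) = 4 + (2*h)/((2*h)) = 4 + (2*h)*(1/(2*h)) = 4 + 1 = 5)
E(G) = sqrt(11 + G)
p(Q, y) = 199
(p(192, E(1)) + Y(-12))/(-24571 + 4021) = (199 + 5)/(-24571 + 4021) = 204/(-20550) = 204*(-1/20550) = -34/3425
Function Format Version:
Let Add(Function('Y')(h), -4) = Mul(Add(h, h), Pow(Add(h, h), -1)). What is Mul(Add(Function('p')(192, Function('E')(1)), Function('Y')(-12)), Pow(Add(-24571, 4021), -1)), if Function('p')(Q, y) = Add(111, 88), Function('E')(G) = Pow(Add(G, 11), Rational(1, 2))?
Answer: Rational(-34, 3425) ≈ -0.0099270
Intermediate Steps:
Function('Y')(h) = 5 (Function('Y')(h) = Add(4, Mul(Add(h, h), Pow(Add(h, h), -1))) = Add(4, Mul(Mul(2, h), Pow(Mul(2, h), -1))) = Add(4, Mul(Mul(2, h), Mul(Rational(1, 2), Pow(h, -1)))) = Add(4, 1) = 5)
Function('E')(G) = Pow(Add(11, G), Rational(1, 2))
Function('p')(Q, y) = 199
Mul(Add(Function('p')(192, Function('E')(1)), Function('Y')(-12)), Pow(Add(-24571, 4021), -1)) = Mul(Add(199, 5), Pow(Add(-24571, 4021), -1)) = Mul(204, Pow(-20550, -1)) = Mul(204, Rational(-1, 20550)) = Rational(-34, 3425)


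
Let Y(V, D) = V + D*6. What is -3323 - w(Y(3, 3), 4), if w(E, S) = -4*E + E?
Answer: -3260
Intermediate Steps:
Y(V, D) = V + 6*D
w(E, S) = -3*E
-3323 - w(Y(3, 3), 4) = -3323 - (-3)*(3 + 6*3) = -3323 - (-3)*(3 + 18) = -3323 - (-3)*21 = -3323 - 1*(-63) = -3323 + 63 = -3260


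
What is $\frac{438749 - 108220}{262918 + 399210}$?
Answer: $\frac{330529}{662128} \approx 0.49919$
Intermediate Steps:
$\frac{438749 - 108220}{262918 + 399210} = \frac{330529}{662128}$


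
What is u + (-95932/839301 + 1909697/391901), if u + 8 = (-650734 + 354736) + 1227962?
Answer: 306543236526434221/328922901201 ≈ 9.3196e+5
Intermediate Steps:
u = 931956 (u = -8 + ((-650734 + 354736) + 1227962) = -8 + (-295998 + 1227962) = -8 + 931964 = 931956)
u + (-95932/839301 + 1909697/391901) = 931956 + (-95932/839301 + 1909697/391901) = 931956 + 1565214755065/328922901201 = 306543236526434221/328922901201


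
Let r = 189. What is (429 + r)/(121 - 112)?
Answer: 206/3 ≈ 68.667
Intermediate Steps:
(429 + r)/(121 - 112) = (429 + 189)/(121 - 112) = 618/9 = 618*(⅑) = 206/3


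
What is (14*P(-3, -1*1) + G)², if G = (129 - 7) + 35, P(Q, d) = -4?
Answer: 10201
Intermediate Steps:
G = 157 (G = 122 + 35 = 157)
(14*P(-3, -1*1) + G)² = (14*(-4) + 157)² = (-56 + 157)² = 101² = 10201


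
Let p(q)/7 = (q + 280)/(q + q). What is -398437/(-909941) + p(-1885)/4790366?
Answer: 205590139189385/469521231859732 ≈ 0.43787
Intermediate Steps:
p(q) = 7*(280 + q)/(2*q) (p(q) = 7*((q + 280)/(q + q)) = 7*((280 + q)/((2*q))) = 7*((280 + q)*(1/(2*q))) = 7*((280 + q)/(2*q)) = 7*(280 + q)/(2*q))
-398437/(-909941) + p(-1885)/4790366 = -398437/(-909941) + (7/2 + 980/(-1885))/4790366 = -398437*(-1/909941) + (7/2 + 980*(-1/1885))*(1/4790366) = 398437/909941 + (7/2 - 196/377)*(1/4790366) = 398437/909941 + (2247/754)*(1/4790366) = 398437/909941 + 321/515990852 = 205590139189385/469521231859732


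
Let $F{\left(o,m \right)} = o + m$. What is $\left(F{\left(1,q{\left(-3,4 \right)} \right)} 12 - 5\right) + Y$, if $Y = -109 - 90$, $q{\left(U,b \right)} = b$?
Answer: $-144$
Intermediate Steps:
$F{\left(o,m \right)} = m + o$
$Y = -199$
$\left(F{\left(1,q{\left(-3,4 \right)} \right)} 12 - 5\right) + Y = \left(\left(4 + 1\right) 12 - 5\right) - 199 = \left(5 \cdot 12 - 5\right) - 199 = \left(60 - 5\right) - 199 = 55 - 199 = -144$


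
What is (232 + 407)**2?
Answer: 408321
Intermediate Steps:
(232 + 407)**2 = 639**2 = 408321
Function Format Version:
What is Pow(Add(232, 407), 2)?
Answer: 408321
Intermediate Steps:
Pow(Add(232, 407), 2) = Pow(639, 2) = 408321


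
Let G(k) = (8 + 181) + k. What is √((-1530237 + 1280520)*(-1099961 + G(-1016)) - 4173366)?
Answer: 3*√30542367070 ≈ 5.2429e+5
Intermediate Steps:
G(k) = 189 + k
√((-1530237 + 1280520)*(-1099961 + G(-1016)) - 4173366) = √((-1530237 + 1280520)*(-1099961 + (189 - 1016)) - 4173366) = √(-249717*(-1099961 - 827) - 4173366) = √(-249717*(-1100788) - 4173366) = √(274885476996 - 4173366) = √274881303630 = 3*√30542367070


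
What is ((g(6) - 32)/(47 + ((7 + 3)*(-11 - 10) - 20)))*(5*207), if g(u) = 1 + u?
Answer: 8625/61 ≈ 141.39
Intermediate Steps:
((g(6) - 32)/(47 + ((7 + 3)*(-11 - 10) - 20)))*(5*207) = (((1 + 6) - 32)/(47 + ((7 + 3)*(-11 - 10) - 20)))*(5*207) = ((7 - 32)/(47 + (10*(-21) - 20)))*1035 = -25/(47 + (-210 - 20))*1035 = -25/(47 - 230)*1035 = -25/(-183)*1035 = -25*(-1/183)*1035 = (25/183)*1035 = 8625/61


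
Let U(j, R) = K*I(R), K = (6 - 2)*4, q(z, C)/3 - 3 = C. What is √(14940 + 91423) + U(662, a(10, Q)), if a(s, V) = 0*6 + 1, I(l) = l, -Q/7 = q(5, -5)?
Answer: 16 + √106363 ≈ 342.13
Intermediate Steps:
q(z, C) = 9 + 3*C
Q = 42 (Q = -7*(9 + 3*(-5)) = -7*(9 - 15) = -7*(-6) = 42)
K = 16 (K = 4*4 = 16)
a(s, V) = 1 (a(s, V) = 0 + 1 = 1)
U(j, R) = 16*R
√(14940 + 91423) + U(662, a(10, Q)) = √(14940 + 91423) + 16*1 = √106363 + 16 = 16 + √106363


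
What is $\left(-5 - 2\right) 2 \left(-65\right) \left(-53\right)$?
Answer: $-48230$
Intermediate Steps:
$\left(-5 - 2\right) 2 \left(-65\right) \left(-53\right) = \left(-7\right) 2 \left(-65\right) \left(-53\right) = \left(-14\right) \left(-65\right) \left(-53\right) = 910 \left(-53\right) = -48230$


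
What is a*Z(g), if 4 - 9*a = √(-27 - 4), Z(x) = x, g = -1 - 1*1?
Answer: -8/9 + 2*I*√31/9 ≈ -0.88889 + 1.2373*I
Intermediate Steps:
g = -2 (g = -1 - 1 = -2)
a = 4/9 - I*√31/9 (a = 4/9 - √(-27 - 4)/9 = 4/9 - I*√31/9 ≈ 0.44444 - 0.61864*I)
a*Z(g) = (4/9 - I*√31/9)*(-2) = -8/9 + 2*I*√31/9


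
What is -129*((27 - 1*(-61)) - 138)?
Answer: 6450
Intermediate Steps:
-129*((27 - 1*(-61)) - 138) = -129*((27 + 61) - 138) = -129*(88 - 138) = -129*(-50) = 6450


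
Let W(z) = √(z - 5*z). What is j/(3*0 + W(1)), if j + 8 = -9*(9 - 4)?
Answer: 53*I/2 ≈ 26.5*I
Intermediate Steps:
W(z) = 2*√(-z) (W(z) = √(-4*z) = 2*√(-z))
j = -53 (j = -8 - 9*(9 - 4) = -8 - 9*5 = -8 - 45 = -53)
j/(3*0 + W(1)) = -53/(3*0 + 2*√(-1*1)) = -53/(0 + 2*√(-1)) = -53/(0 + 2*I) = -53/(2*I) = -I/2*(-53) = 53*I/2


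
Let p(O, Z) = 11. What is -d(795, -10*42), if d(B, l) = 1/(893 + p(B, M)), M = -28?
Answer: -1/904 ≈ -0.0011062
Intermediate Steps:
d(B, l) = 1/904 (d(B, l) = 1/(893 + 11) = 1/904)
-d(795, -10*42) = -1*1/904 = -1/904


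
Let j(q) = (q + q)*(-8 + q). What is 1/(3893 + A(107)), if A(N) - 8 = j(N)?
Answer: 1/25087 ≈ 3.9861e-5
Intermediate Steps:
j(q) = 2*q*(-8 + q) (j(q) = (2*q)*(-8 + q) = 2*q*(-8 + q))
A(N) = 8 + 2*N*(-8 + N)
1/(3893 + A(107)) = 1/(3893 + (8 + 2*107*(-8 + 107))) = 1/(3893 + (8 + 2*107*99)) = 1/(3893 + (8 + 21186)) = 1/(3893 + 21194) = 1/25087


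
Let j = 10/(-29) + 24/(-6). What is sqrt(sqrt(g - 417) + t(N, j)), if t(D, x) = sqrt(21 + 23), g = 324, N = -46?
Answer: sqrt(2*sqrt(11) + I*sqrt(93)) ≈ 3.028 + 1.5924*I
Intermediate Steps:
j = -126/29 (j = 10*(-1/29) + 24*(-1/6) = -10/29 - 4 = -126/29 ≈ -4.3448)
t(D, x) = 2*sqrt(11) (t(D, x) = sqrt(44) = 2*sqrt(11))
sqrt(sqrt(g - 417) + t(N, j)) = sqrt(sqrt(324 - 417) + 2*sqrt(11)) = sqrt(sqrt(-93) + 2*sqrt(11)) = sqrt(I*sqrt(93) + 2*sqrt(11)) = sqrt(2*sqrt(11) + I*sqrt(93))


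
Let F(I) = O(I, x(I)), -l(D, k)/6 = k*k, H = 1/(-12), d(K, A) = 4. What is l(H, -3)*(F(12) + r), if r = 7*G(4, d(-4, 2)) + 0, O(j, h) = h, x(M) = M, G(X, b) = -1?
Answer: -270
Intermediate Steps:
H = -1/12 ≈ -0.083333
l(D, k) = -6*k² (l(D, k) = -6*k*k = -6*k²)
F(I) = I
r = -7 (r = 7*(-1) + 0 = -7 + 0 = -7)
l(H, -3)*(F(12) + r) = (-6*(-3)²)*(12 - 7) = -6*9*5 = -54*5 = -270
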